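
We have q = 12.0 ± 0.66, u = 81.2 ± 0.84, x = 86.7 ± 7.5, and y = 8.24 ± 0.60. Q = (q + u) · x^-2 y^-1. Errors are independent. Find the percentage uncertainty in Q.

Let w = q + u = 93.2. δw = √(δq² + δu²) = √(0.436 + 0.706) = 1.07, so δw/w = 0.0115.
Q is then a monomial in w, x, y:
δQ/Q = √((δw/w)² + (-2·δx/x)² + (-1·δy/y)²) = √(0.000131 + 0.0299 + 0.00530) = 0.188

18.8%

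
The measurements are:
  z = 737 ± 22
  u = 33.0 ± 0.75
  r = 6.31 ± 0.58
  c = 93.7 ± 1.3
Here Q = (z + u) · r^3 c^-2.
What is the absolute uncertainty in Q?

Let w = z + u = 770. δw = √(δz² + δu²) = √(484 + 0.562) = 22.0, so δw/w = 0.0286.
Q is then a monomial in w, r, c:
δQ/Q = √((δw/w)² + (3·δr/r)² + (-2·δc/c)²) = √(0.000817 + 0.0760 + 0.000770) = 0.279
Q = 22.0, so δQ = 0.279 × 22.0 = 6.14.

6.14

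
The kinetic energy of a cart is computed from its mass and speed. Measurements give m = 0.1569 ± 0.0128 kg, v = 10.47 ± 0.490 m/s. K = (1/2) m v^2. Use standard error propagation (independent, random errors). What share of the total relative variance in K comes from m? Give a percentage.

43.2%

(δK/K)² = (1·δm/m)² + (2·δv/v)²
  m term: (1×0.0816)² = 0.00666
  v term: (2×0.0468)² = 0.00876
Total = 0.0154. Share from m = 0.00666/0.0154 = 0.432.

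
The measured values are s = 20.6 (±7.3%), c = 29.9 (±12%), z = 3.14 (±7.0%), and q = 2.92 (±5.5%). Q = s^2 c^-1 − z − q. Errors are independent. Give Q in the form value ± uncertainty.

8.13 ± 2.70

Let p = s^2·c^-1 = 14.2. δp/p = √((2·δs/s)² + (-1·δc/c)²) = √(0.0213 + 0.0144) = 0.189, so δp = 2.68.
Q = p − z − q: δQ = √(δp² + δz² + δq²) = √(7.19 + 0.0483 + 0.0258) = 2.70
Q = 8.13.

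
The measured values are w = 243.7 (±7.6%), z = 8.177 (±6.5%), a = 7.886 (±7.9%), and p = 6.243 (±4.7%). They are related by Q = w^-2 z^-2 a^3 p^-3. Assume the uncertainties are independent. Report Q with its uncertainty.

(5.076 ± 1.73) × 10^-7

Q is a product of powers, so relative uncertainties combine in quadrature:
  (-2·δw/w)² = (-2×0.0760)² = 0.0231;  (-2·δz/z)² = (-2×0.0650)² = 0.0169;  (3·δa/a)² = (3×0.0790)² = 0.0562;  (-3·δp/p)² = (-3×0.0470)² = 0.0199
δQ/Q = √(0.116) = 0.341
Q = 5.076e-07, so δQ = 0.341 × 5.076e-07 = 1.73e-07.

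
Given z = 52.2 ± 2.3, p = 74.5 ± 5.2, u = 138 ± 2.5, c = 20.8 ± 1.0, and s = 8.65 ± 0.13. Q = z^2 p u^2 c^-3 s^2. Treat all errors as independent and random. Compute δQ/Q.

0.189

Since Q is a product/quotient, work with relative uncertainties:
  (2·δz/z)² = (2×0.0441)² = 0.00777;  (1·δp/p)² = (1×0.0698)² = 0.00487;  (2·δu/u)² = (2×0.0181)² = 0.00131;  (-3·δc/c)² = (-3×0.0481)² = 0.0208;  (2·δs/s)² = (2×0.0150)² = 0.000903
δQ/Q = √(0.0357) = 0.189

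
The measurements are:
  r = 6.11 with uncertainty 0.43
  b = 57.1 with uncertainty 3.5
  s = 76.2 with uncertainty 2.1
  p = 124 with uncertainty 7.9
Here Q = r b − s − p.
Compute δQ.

33.6

Let w = r·b = 349. δw/w = √((1·δr/r)² + (1·δb/b)²) = √(0.00495 + 0.00376) = 0.0933, so δw = 32.6.
Q = w − s − p: δQ = √(δw² + δs² + δp²) = √(1060 + 4.41 + 62.4) = 33.6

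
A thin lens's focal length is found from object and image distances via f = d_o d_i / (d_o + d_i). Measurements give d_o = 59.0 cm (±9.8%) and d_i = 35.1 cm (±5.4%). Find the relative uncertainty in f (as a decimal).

0.0498

∂f/∂d_o = (d_i/(d_o+d_i))² = 0.139;  ∂f/∂d_i = (d_o/(d_o+d_i))² = 0.393
δf = √((∂f/∂d_o · δd_o)² + (∂f/∂d_i · δd_i)²) = √(0.647 + 0.555) = 1.10 cm
f = 22.0 cm, so δf/f = 1.10/22.0 = 0.0498.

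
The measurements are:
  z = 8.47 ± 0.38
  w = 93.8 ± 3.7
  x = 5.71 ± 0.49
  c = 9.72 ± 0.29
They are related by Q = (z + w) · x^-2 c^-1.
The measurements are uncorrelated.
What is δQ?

Let u = z + w = 102. δu = √(δz² + δw²) = √(0.144 + 13.7) = 3.72, so δu/u = 0.0364.
Q is then a monomial in u, x, c:
δQ/Q = √((δu/u)² + (-2·δx/x)² + (-1·δc/c)²) = √(0.00132 + 0.0295 + 0.000890) = 0.178
Q = 0.323, so δQ = 0.178 × 0.323 = 0.0574.

0.0574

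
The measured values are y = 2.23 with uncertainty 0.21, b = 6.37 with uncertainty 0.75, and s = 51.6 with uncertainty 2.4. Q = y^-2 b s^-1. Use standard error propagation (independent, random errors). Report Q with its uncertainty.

For a monomial Q ∝ y^-2, b, s^-1, fractional errors add in quadrature:
  (-2·δy/y)² = (-2×0.0942)² = 0.0355;  (1·δb/b)² = (1×0.118)² = 0.0139;  (-1·δs/s)² = (-1×0.0465)² = 0.00216
δQ/Q = √(0.0515) = 0.227
Q = 0.0248, so δQ = 0.227 × 0.0248 = 0.00563.

0.0248 ± 0.00563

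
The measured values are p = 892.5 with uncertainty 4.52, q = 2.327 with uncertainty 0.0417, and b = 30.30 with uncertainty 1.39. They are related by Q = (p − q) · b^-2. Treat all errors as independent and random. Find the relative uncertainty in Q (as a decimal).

0.0919

Let u = p − q = 890.2. δu = √(δp² + δq²) = √(20.4 + 0.00174) = 4.52, so δu/u = 0.00508.
Q is then a monomial in u, b:
δQ/Q = √((δu/u)² + (-2·δb/b)²) = √(2.58e-05 + 0.00842) = 0.0919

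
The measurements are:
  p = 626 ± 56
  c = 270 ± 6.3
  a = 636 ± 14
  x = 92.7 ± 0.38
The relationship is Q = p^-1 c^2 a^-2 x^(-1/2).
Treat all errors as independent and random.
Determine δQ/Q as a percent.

Relative error in a monomial: (δQ/Q)² = Σ (nᵢ · δxᵢ/xᵢ)².
  (-1·δp/p)² = (-1×0.0895)² = 0.00800;  (2·δc/c)² = (2×0.0233)² = 0.00218;  (-2·δa/a)² = (-2×0.0220)² = 0.00194;  (−½·δx/x)² = (-0.5×0.00410)² = 4.2e-06
δQ/Q = √(0.0121) = 0.110

11.0%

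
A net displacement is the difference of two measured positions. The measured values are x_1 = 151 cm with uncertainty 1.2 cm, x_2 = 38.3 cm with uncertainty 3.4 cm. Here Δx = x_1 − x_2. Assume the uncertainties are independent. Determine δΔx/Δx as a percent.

3.20%

Each term contributes (cᵢ δxᵢ)² to (δΔx)²:
  (δx_1)² = 1.44;  (δx_2)² = 11.6
δΔx = √(13.0) = 3.61 cm
Δx = 113 cm, so δΔx/Δx = 3.61/113 = 0.0320.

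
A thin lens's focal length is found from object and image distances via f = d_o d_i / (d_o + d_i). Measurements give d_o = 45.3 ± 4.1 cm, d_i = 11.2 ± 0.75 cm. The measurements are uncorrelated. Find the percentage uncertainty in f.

5.66%

∂f/∂d_o = (d_i/(d_o+d_i))² = 0.0393;  ∂f/∂d_i = (d_o/(d_o+d_i))² = 0.643
δf = √((∂f/∂d_o · δd_o)² + (∂f/∂d_i · δd_i)²) = √(0.0260 + 0.232) = 0.508 cm
f = 8.98 cm, so δf/f = 0.508/8.98 = 0.0566.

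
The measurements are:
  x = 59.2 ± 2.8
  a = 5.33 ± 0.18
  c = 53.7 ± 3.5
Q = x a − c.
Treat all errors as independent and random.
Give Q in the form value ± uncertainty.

Let p = x·a = 316. δp/p = √((1·δx/x)² + (1·δa/a)²) = √(0.00224 + 0.00114) = 0.0581, so δp = 18.3.
Q = p − c: δQ = √(δp² + δc²) = √(336 + 12.2) = 18.7
Q = 262.

262 ± 18.7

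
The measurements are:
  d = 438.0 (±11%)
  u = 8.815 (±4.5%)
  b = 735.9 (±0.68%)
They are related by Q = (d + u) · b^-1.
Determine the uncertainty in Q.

0.0656

Let w = d + u = 446.8. δw = √(δd² + δu²) = √(2320 + 0.157) = 48.2, so δw/w = 0.108.
Q is then a monomial in w, b:
δQ/Q = √((δw/w)² + (-1·δb/b)²) = √(0.0116 + 4.62e-05) = 0.108
Q = 0.6072, so δQ = 0.108 × 0.6072 = 0.0656.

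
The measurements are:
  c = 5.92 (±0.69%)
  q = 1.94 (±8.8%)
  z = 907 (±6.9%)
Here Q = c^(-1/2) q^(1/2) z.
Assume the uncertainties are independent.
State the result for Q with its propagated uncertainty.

For a monomial Q ∝ c^(-1/2), q^(1/2), z, fractional errors add in quadrature:
  (−½·δc/c)² = (-0.5×0.00690)² = 1.19e-05;  (½·δq/q)² = (0.5×0.0880)² = 0.00194;  (1·δz/z)² = (1×0.0690)² = 0.00476
δQ/Q = √(0.00671) = 0.0819
Q = 519, so δQ = 0.0819 × 519 = 42.5.

519 ± 42.5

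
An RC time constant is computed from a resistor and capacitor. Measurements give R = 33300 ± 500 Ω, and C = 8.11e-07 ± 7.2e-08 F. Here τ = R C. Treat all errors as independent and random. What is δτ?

0.00243 s

For a monomial τ ∝ R, C, fractional errors add in quadrature:
  (1·δR/R)² = (1×0.0150)² = 0.000225;  (1·δC/C)² = (1×0.0888)² = 0.00788
δτ/τ = √(0.00811) = 0.0900
τ = 0.0270 s, so δτ = 0.0900 × 0.0270 = 0.00243 s.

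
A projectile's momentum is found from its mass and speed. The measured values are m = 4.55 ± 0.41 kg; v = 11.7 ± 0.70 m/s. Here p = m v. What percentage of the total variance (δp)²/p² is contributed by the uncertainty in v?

30.6%

(δp/p)² = (1·δm/m)² + (1·δv/v)²
  m term: (1×0.0901)² = 0.00812
  v term: (1×0.0598)² = 0.00358
Total = 0.0117. Share from v = 0.00358/0.0117 = 0.306.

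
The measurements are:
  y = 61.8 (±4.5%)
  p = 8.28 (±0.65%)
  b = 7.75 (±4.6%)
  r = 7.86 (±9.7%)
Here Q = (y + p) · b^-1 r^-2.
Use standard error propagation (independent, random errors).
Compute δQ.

0.0298

Let u = y + p = 70.1. δu = √(δy² + δp²) = √(7.73 + 0.00290) = 2.78, so δu/u = 0.0397.
Q is then a monomial in u, b, r:
δQ/Q = √((δu/u)² + (-1·δb/b)² + (-2·δr/r)²) = √(0.00158 + 0.00212 + 0.0376) = 0.203
Q = 0.146, so δQ = 0.203 × 0.146 = 0.0298.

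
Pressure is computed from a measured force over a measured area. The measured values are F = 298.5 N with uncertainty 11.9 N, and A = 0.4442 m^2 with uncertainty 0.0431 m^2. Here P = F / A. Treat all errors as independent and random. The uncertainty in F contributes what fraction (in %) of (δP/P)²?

14.4%

(δP/P)² = (1·δF/F)² + (-1·δA/A)²
  F term: (1×0.0399)² = 0.00159
  A term: (-1×0.0970)² = 0.00941
Total = 0.0110. Share from F = 0.00159/0.0110 = 0.144.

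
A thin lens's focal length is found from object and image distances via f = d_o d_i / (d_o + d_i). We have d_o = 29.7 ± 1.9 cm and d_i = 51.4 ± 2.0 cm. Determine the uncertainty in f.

∂f/∂d_o = (d_i/(d_o+d_i))² = 0.402;  ∂f/∂d_i = (d_o/(d_o+d_i))² = 0.134
δf = √((∂f/∂d_o · δd_o)² + (∂f/∂d_i · δd_i)²) = √(0.582 + 0.0719) = 0.809 cm

0.809 cm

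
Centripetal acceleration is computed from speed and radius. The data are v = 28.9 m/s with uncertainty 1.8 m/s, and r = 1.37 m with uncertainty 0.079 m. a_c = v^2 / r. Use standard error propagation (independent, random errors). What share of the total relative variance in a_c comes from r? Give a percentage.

17.6%

(δa_c/a_c)² = (2·δv/v)² + (-1·δr/r)²
  v term: (2×0.0623)² = 0.0155
  r term: (-1×0.0577)² = 0.00333
Total = 0.0188. Share from r = 0.00333/0.0188 = 0.176.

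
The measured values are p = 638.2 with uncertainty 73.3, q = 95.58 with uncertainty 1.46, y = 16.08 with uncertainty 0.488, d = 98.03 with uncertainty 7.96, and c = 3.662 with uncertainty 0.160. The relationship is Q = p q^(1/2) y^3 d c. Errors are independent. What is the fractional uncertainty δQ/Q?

0.173

Each factor contributes (exponent × relative error)² to (δQ/Q)²:
  (1·δp/p)² = (1×0.115)² = 0.0132;  (½·δq/q)² = (0.5×0.0153)² = 5.83e-05;  (3·δy/y)² = (3×0.0303)² = 0.00829;  (1·δd/d)² = (1×0.0812)² = 0.00659;  (1·δc/c)² = (1×0.0437)² = 0.00191
δQ/Q = √(0.0300) = 0.173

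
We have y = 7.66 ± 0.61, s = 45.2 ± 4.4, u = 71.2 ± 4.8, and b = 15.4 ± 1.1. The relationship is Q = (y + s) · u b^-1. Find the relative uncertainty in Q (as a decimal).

Let w = y + s = 52.9. δw = √(δy² + δs²) = √(0.372 + 19.4) = 4.44, so δw/w = 0.0840.
Q is then a monomial in w, u, b:
δQ/Q = √((δw/w)² + (1·δu/u)² + (-1·δb/b)²) = √(0.00706 + 0.00454 + 0.00510) = 0.129

0.129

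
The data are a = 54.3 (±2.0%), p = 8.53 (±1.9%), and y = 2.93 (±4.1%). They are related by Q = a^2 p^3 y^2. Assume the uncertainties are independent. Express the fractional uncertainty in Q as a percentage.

Q is a product of powers, so relative uncertainties combine in quadrature:
  (2·δa/a)² = (2×0.0200)² = 0.00160;  (3·δp/p)² = (3×0.0190)² = 0.00325;  (2·δy/y)² = (2×0.0410)² = 0.00672
δQ/Q = √(0.0116) = 0.108

10.8%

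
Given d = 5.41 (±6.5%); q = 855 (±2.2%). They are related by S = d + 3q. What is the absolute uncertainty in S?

Absolute uncertainties add in quadrature for a linear combination:
  (δd)² = 0.124;  (3·δq)² = 3180
δS = √(3180) = 56.4

56.4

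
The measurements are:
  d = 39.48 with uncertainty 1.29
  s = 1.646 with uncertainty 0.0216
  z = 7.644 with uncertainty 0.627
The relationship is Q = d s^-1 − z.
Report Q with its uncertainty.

16.34 ± 1.05

Let p = d·s^-1 = 23.99. δp/p = √((1·δd/d)² + (-1·δs/s)²) = √(0.00107 + 0.000172) = 0.0352, so δp = 0.845.
Q = p − z: δQ = √(δp² + δz²) = √(0.713 + 0.393) = 1.05
Q = 16.34.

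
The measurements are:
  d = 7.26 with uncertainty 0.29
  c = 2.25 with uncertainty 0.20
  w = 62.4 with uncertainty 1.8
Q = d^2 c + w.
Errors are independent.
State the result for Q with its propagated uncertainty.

181 ± 14.3

Let p = d^2·c = 119. δp/p = √((2·δd/d)² + (1·δc/c)²) = √(0.00638 + 0.00790) = 0.120, so δp = 14.2.
Q = p + w: δQ = √(δp² + δw²) = √(201 + 3.24) = 14.3
Q = 181.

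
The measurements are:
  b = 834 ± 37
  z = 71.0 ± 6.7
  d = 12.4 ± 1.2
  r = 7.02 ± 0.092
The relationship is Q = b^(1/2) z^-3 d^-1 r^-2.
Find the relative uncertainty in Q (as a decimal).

For a monomial Q ∝ b^(1/2), z^-3, d^-1, r^-2, fractional errors add in quadrature:
  (½·δb/b)² = (0.5×0.0444)² = 0.000492;  (-3·δz/z)² = (-3×0.0944)² = 0.0801;  (-1·δd/d)² = (-1×0.0968)² = 0.00937;  (-2·δr/r)² = (-2×0.0131)² = 0.000687
δQ/Q = √(0.0907) = 0.301

0.301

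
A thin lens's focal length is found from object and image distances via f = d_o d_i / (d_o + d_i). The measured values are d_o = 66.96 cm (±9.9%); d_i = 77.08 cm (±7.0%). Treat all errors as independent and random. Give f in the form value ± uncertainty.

∂f/∂d_o = (d_i/(d_o+d_i))² = 0.286;  ∂f/∂d_i = (d_o/(d_o+d_i))² = 0.216
δf = √((∂f/∂d_o · δd_o)² + (∂f/∂d_i · δd_i)²) = √(3.60 + 1.36) = 2.23 cm
f = 35.83 cm.

35.83 ± 2.23 cm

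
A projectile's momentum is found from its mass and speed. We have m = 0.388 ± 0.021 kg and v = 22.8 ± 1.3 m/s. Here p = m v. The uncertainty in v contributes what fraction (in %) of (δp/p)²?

52.6%

(δp/p)² = (1·δm/m)² + (1·δv/v)²
  m term: (1×0.0541)² = 0.00293
  v term: (1×0.0570)² = 0.00325
Total = 0.00618. Share from v = 0.00325/0.00618 = 0.526.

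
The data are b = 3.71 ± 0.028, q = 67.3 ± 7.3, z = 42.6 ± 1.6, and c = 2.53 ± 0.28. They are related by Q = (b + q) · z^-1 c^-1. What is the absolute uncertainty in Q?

0.103

Let u = b + q = 71.0. δu = √(δb² + δq²) = √(0.000784 + 53.3) = 7.30, so δu/u = 0.103.
Q is then a monomial in u, z, c:
δQ/Q = √((δu/u)² + (-1·δz/z)² + (-1·δc/c)²) = √(0.0106 + 0.00141 + 0.0122) = 0.156
Q = 0.659, so δQ = 0.156 × 0.659 = 0.103.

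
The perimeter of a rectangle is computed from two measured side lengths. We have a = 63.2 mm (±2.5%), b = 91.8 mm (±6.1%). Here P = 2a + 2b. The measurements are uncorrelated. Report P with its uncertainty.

310 ± 11.6 mm

For a sum/difference, combine absolute errors in quadrature:
  (2·δa)² = 9.99;  (2·δb)² = 125
δP = √(135) = 11.6 mm
P = 310 mm.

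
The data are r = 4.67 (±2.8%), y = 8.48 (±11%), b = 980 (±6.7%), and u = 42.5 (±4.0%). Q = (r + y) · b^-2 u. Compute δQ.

Let w = r + y = 13.2. δw = √(δr² + δy²) = √(0.0171 + 0.870) = 0.942, so δw/w = 0.0716.
Q is then a monomial in w, b, u:
δQ/Q = √((δw/w)² + (-2·δb/b)² + (1·δu/u)²) = √(0.00513 + 0.0180 + 0.00160) = 0.157
Q = 0.000582, so δQ = 0.157 × 0.000582 = 9.14e-05.

9.14e-05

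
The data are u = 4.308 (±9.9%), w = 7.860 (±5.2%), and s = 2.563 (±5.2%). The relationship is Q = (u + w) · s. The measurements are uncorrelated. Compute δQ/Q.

Let h = u + w = 12.17. δh = √(δu² + δw²) = √(0.182 + 0.167) = 0.591, so δh/h = 0.0485.
Q is then a monomial in h, s:
δQ/Q = √((δh/h)² + (1·δs/s)²) = √(0.00236 + 0.00270) = 0.0711

0.0711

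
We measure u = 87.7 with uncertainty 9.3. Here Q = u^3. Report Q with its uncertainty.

(6.75 ± 2.15) × 10^5

Q ∝ u^3, so δQ/Q = |3| · δu/u = 3 × 0.106 = 0.318.
Q = 6.75e+05, so δQ = 0.318 × 6.75e+05 = 2.15e+05.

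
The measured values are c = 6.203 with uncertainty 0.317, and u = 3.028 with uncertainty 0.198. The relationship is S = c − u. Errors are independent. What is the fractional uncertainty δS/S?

Each term contributes (cᵢ δxᵢ)² to (δS)²:
  (δc)² = 0.100;  (δu)² = 0.0392
δS = √(0.140) = 0.374
S = 3.175, so δS/S = 0.374/3.175 = 0.118.

0.118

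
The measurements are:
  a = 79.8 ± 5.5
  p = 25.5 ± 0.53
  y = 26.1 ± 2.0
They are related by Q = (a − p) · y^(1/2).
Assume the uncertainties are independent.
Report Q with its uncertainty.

277 ± 30.2

Let u = a − p = 54.3. δu = √(δa² + δp²) = √(30.2 + 0.281) = 5.53, so δu/u = 0.102.
Q is then a monomial in u, y:
δQ/Q = √((δu/u)² + (½·δy/y)²) = √(0.0104 + 0.00147) = 0.109
Q = 277, so δQ = 0.109 × 277 = 30.2.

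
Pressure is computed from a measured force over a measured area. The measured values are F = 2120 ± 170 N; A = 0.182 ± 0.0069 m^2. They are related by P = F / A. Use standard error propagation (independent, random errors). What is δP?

1030 Pa

P is a product of powers, so relative uncertainties combine in quadrature:
  (1·δF/F)² = (1×0.0802)² = 0.00643;  (-1·δA/A)² = (-1×0.0379)² = 0.00144
δP/P = √(0.00787) = 0.0887
P = 11600 Pa, so δP = 0.0887 × 11600 = 1030 Pa.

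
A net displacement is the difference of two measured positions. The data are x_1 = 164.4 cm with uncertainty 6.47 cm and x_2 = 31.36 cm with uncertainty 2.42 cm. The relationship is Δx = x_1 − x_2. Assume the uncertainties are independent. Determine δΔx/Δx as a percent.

Sums and differences: (δΔx)² = Σ (cᵢ δxᵢ)².
  (δx_1)² = 41.9;  (δx_2)² = 5.86
δΔx = √(47.7) = 6.91 cm
Δx = 133.0 cm, so δΔx/Δx = 6.91/133.0 = 0.0519.

5.19%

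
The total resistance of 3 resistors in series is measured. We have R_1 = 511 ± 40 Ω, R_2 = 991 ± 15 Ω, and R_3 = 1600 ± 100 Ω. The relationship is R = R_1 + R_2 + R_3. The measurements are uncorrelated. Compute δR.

109 Ω

For a sum/difference, combine absolute errors in quadrature:
  (δR_1)² = 1600;  (δR_2)² = 225;  (δR_3)² = 10000
δR = √(11800) = 109 Ω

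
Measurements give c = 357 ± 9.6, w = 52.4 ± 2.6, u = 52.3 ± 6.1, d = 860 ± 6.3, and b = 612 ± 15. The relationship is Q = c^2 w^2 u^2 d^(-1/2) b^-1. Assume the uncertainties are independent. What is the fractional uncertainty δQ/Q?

0.260

Relative error in a monomial: (δQ/Q)² = Σ (nᵢ · δxᵢ/xᵢ)².
  (2·δc/c)² = (2×0.0269)² = 0.00289;  (2·δw/w)² = (2×0.0496)² = 0.00985;  (2·δu/u)² = (2×0.117)² = 0.0544;  (−½·δd/d)² = (-0.5×0.00733)² = 1.34e-05;  (-1·δb/b)² = (-1×0.0245)² = 0.000601
δQ/Q = √(0.0678) = 0.260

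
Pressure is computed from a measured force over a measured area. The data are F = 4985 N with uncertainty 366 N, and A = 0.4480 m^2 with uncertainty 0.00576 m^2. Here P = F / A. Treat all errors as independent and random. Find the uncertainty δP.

829 Pa

Products/powers → add relative errors in quadrature, weighted by exponent:
  (1·δF/F)² = (1×0.0734)² = 0.00539;  (-1·δA/A)² = (-1×0.0129)² = 0.000165
δP/P = √(0.00556) = 0.0745
P = 11130 Pa, so δP = 0.0745 × 11130 = 829 Pa.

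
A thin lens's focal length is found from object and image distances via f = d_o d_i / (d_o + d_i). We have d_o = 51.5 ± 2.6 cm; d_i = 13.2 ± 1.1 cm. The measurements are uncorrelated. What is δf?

0.705 cm

∂f/∂d_o = (d_i/(d_o+d_i))² = 0.0416;  ∂f/∂d_i = (d_o/(d_o+d_i))² = 0.634
δf = √((∂f/∂d_o · δd_o)² + (∂f/∂d_i · δd_i)²) = √(0.0117 + 0.486) = 0.705 cm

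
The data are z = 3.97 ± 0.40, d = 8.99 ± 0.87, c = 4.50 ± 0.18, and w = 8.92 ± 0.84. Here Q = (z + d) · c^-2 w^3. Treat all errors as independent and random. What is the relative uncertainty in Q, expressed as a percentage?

30.3%

Let u = z + d = 13.0. δu = √(δz² + δd²) = √(0.160 + 0.757) = 0.958, so δu/u = 0.0739.
Q is then a monomial in u, c, w:
δQ/Q = √((δu/u)² + (-2·δc/c)² + (3·δw/w)²) = √(0.00546 + 0.00640 + 0.0798) = 0.303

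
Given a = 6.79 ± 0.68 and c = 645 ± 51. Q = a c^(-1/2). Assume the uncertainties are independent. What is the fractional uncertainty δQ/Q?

0.108

Q is a product of powers, so relative uncertainties combine in quadrature:
  (1·δa/a)² = (1×0.100)² = 0.0100;  (−½·δc/c)² = (-0.5×0.0791)² = 0.00156
δQ/Q = √(0.0116) = 0.108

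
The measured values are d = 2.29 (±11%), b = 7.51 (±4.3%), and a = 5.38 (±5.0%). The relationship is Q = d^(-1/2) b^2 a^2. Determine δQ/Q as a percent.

14.3%

Each factor contributes (exponent × relative error)² to (δQ/Q)²:
  (−½·δd/d)² = (-0.5×0.110)² = 0.00302;  (2·δb/b)² = (2×0.0430)² = 0.00740;  (2·δa/a)² = (2×0.0500)² = 0.0100
δQ/Q = √(0.0204) = 0.143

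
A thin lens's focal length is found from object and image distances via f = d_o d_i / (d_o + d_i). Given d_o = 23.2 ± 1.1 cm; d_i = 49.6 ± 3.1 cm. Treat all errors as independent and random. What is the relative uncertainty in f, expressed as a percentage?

3.80%

∂f/∂d_o = (d_i/(d_o+d_i))² = 0.464;  ∂f/∂d_i = (d_o/(d_o+d_i))² = 0.102
δf = √((∂f/∂d_o · δd_o)² + (∂f/∂d_i · δd_i)²) = √(0.261 + 0.0991) = 0.600 cm
f = 15.8 cm, so δf/f = 0.600/15.8 = 0.0380.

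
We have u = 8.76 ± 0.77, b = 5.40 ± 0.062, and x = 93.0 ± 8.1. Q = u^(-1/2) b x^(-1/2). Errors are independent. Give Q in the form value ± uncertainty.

Products/powers → add relative errors in quadrature, weighted by exponent:
  (−½·δu/u)² = (-0.5×0.0879)² = 0.00193;  (1·δb/b)² = (1×0.0115)² = 0.000132;  (−½·δx/x)² = (-0.5×0.0871)² = 0.00190
δQ/Q = √(0.00396) = 0.0629
Q = 0.189, so δQ = 0.0629 × 0.189 = 0.0119.

0.189 ± 0.0119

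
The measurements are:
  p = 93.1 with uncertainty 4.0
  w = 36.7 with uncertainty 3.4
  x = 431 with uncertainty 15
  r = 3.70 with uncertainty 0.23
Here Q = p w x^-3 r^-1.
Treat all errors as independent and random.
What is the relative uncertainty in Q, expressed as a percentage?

Each factor contributes (exponent × relative error)² to (δQ/Q)²:
  (1·δp/p)² = (1×0.0430)² = 0.00185;  (1·δw/w)² = (1×0.0926)² = 0.00858;  (-3·δx/x)² = (-3×0.0348)² = 0.0109;  (-1·δr/r)² = (-1×0.0622)² = 0.00386
δQ/Q = √(0.0252) = 0.159

15.9%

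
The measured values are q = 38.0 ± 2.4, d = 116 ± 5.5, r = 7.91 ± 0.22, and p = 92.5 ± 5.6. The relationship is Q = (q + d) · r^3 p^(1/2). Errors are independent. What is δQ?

71100

Let u = q + d = 154. δu = √(δq² + δd²) = √(5.76 + 30.2) = 6.00, so δu/u = 0.0390.
Q is then a monomial in u, r, p:
δQ/Q = √((δu/u)² + (3·δr/r)² + (½·δp/p)²) = √(0.00152 + 0.00696 + 0.000916) = 0.0969
Q = 7.33e+05, so δQ = 0.0969 × 7.33e+05 = 71100.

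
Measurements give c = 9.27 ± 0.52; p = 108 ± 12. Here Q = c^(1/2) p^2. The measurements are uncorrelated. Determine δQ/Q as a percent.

Since Q is a product/quotient, work with relative uncertainties:
  (½·δc/c)² = (0.5×0.0561)² = 0.000787;  (2·δp/p)² = (2×0.111)² = 0.0494
δQ/Q = √(0.0502) = 0.224

22.4%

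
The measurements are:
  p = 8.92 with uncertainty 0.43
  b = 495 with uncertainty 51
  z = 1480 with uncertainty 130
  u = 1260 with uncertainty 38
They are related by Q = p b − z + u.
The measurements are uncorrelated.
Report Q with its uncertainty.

Let w = p·b = 4420. δw/w = √((1·δp/p)² + (1·δb/b)²) = √(0.00232 + 0.0106) = 0.114, so δw = 502.
Q = w − z + u: δQ = √(δw² + δz² + δu²) = √(2.52e+05 + 16900 + 1440) = 520
Q = 4200.

4200 ± 520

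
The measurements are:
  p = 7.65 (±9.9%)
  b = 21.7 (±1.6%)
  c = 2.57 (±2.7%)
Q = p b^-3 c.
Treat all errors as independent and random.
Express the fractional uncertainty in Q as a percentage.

11.3%

For a monomial Q ∝ p, b^-3, c, fractional errors add in quadrature:
  (1·δp/p)² = (1×0.0990)² = 0.00980;  (-3·δb/b)² = (-3×0.0160)² = 0.00230;  (1·δc/c)² = (1×0.0270)² = 0.000729
δQ/Q = √(0.0128) = 0.113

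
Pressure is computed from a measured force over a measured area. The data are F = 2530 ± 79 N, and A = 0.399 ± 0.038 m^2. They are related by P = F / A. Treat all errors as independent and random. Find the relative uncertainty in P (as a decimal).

0.100

Relative error in a monomial: (δP/P)² = Σ (nᵢ · δxᵢ/xᵢ)².
  (1·δF/F)² = (1×0.0312)² = 0.000975;  (-1·δA/A)² = (-1×0.0952)² = 0.00907
δP/P = √(0.0100) = 0.100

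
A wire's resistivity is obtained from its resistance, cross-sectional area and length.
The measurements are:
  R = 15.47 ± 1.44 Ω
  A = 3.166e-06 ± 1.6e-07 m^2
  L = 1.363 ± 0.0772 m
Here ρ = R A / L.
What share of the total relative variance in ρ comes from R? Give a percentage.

60.1%

(δρ/ρ)² = (1·δR/R)² + (1·δA/A)² + (-1·δL/L)²
  R term: (1×0.0931)² = 0.00866
  A term: (1×0.0505)² = 0.00255
  L term: (-1×0.0566)² = 0.00321
Total = 0.0144. Share from R = 0.00866/0.0144 = 0.601.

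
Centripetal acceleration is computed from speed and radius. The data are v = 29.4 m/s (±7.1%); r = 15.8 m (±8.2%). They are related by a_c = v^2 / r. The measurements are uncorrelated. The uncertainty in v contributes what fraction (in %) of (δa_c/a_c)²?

(δa_c/a_c)² = (2·δv/v)² + (-1·δr/r)²
  v term: (2×0.0710)² = 0.0202
  r term: (-1×0.0820)² = 0.00672
Total = 0.0269. Share from v = 0.0202/0.0269 = 0.750.

75.0%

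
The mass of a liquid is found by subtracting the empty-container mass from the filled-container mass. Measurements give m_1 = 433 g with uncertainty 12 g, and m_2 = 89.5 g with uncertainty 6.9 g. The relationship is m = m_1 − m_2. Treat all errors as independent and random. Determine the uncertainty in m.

For a sum/difference, combine absolute errors in quadrature:
  (δm_1)² = 144;  (δm_2)² = 47.6
δm = √(192) = 13.8 g

13.8 g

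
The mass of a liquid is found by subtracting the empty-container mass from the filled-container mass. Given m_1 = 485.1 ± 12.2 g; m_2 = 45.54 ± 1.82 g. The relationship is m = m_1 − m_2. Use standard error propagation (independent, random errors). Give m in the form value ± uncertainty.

m is a linear combination, so absolute uncertainties add in quadrature:
  (δm_1)² = 149;  (δm_2)² = 3.31
δm = √(152) = 12.3 g
m = 439.6 g.

439.6 ± 12.3 g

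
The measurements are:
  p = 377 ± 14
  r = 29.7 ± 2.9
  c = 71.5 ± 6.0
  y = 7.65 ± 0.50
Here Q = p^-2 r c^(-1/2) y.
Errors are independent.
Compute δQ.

Products/powers → add relative errors in quadrature, weighted by exponent:
  (-2·δp/p)² = (-2×0.0371)² = 0.00552;  (1·δr/r)² = (1×0.0976)² = 0.00953;  (−½·δc/c)² = (-0.5×0.0839)² = 0.00176;  (1·δy/y)² = (1×0.0654)² = 0.00427
δQ/Q = √(0.0211) = 0.145
Q = 0.000189, so δQ = 0.145 × 0.000189 = 2.75e-05.

2.75e-05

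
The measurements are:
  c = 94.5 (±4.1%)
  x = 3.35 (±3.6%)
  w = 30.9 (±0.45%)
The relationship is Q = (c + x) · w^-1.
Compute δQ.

0.126

Let u = c + x = 97.8. δu = √(δc² + δx²) = √(15.0 + 0.0145) = 3.88, so δu/u = 0.0396.
Q is then a monomial in u, w:
δQ/Q = √((δu/u)² + (-1·δw/w)²) = √(0.00157 + 2.03e-05) = 0.0399
Q = 3.17, so δQ = 0.0399 × 3.17 = 0.126.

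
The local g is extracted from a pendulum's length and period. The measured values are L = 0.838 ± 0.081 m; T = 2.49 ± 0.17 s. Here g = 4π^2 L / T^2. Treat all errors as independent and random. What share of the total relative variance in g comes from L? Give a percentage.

(δg/g)² = (1·δL/L)² + (-2·δT/T)²
  L term: (1×0.0967)² = 0.00934
  T term: (-2×0.0683)² = 0.0186
Total = 0.0280. Share from L = 0.00934/0.0280 = 0.334.

33.4%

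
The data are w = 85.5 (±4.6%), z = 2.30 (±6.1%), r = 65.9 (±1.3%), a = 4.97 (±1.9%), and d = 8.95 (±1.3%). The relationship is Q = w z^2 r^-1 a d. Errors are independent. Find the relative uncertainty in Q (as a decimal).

0.133

Q is a product of powers, so relative uncertainties combine in quadrature:
  (1·δw/w)² = (1×0.0460)² = 0.00212;  (2·δz/z)² = (2×0.0610)² = 0.0149;  (-1·δr/r)² = (-1×0.0130)² = 0.000169;  (1·δa/a)² = (1×0.0190)² = 0.000361;  (1·δd/d)² = (1×0.0130)² = 0.000169
δQ/Q = √(0.0177) = 0.133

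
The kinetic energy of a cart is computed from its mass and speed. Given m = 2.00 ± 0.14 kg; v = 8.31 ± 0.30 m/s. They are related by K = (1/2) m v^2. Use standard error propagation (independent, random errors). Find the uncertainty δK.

Products/powers → add relative errors in quadrature, weighted by exponent:
  (1·δm/m)² = (1×0.0700)² = 0.00490;  (2·δv/v)² = (2×0.0361)² = 0.00521
δK/K = √(0.0101) = 0.101
K = 69.1 J, so δK = 0.101 × 69.1 = 6.94 J.

6.94 J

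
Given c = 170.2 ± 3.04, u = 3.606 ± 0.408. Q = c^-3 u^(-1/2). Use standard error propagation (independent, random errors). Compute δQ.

8.32e-09

Q is a product of powers, so relative uncertainties combine in quadrature:
  (-3·δc/c)² = (-3×0.0179)² = 0.00287;  (−½·δu/u)² = (-0.5×0.113)² = 0.00320
δQ/Q = √(0.00607) = 0.0779
Q = 1.068e-07, so δQ = 0.0779 × 1.068e-07 = 8.32e-09.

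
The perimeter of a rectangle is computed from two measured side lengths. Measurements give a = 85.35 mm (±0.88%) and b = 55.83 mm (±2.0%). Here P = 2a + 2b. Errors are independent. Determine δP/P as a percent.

0.953%

Absolute uncertainties add in quadrature for a linear combination:
  (2·δa)² = 2.26;  (2·δb)² = 4.99
δP = √(7.24) = 2.69 mm
P = 282.4 mm, so δP/P = 2.69/282.4 = 0.00953.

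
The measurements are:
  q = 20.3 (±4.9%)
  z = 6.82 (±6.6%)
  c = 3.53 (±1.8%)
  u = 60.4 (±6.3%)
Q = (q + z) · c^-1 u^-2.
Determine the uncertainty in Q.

0.000281

Let w = q + z = 27.1. δw = √(δq² + δz²) = √(0.989 + 0.203) = 1.09, so δw/w = 0.0403.
Q is then a monomial in w, c, u:
δQ/Q = √((δw/w)² + (-1·δc/c)² + (-2·δu/u)²) = √(0.00162 + 0.000324 + 0.0159) = 0.133
Q = 0.00211, so δQ = 0.133 × 0.00211 = 0.000281.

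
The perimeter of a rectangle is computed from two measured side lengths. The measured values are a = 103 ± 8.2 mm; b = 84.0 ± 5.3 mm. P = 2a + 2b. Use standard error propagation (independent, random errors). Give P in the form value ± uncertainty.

Each term contributes (cᵢ δxᵢ)² to (δP)²:
  (2·δa)² = 269;  (2·δb)² = 112
δP = √(381) = 19.5 mm
P = 374 mm.

374 ± 19.5 mm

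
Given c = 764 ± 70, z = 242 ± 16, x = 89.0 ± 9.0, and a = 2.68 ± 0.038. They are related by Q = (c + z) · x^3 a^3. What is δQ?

4.29e+09

Let u = c + z = 1010. δu = √(δc² + δz²) = √(4900 + 256) = 71.8, so δu/u = 0.0714.
Q is then a monomial in u, x, a:
δQ/Q = √((δu/u)² + (3·δx/x)² + (3·δa/a)²) = √(0.00509 + 0.0920 + 0.00181) = 0.315
Q = 1.37e+10, so δQ = 0.315 × 1.37e+10 = 4.29e+09.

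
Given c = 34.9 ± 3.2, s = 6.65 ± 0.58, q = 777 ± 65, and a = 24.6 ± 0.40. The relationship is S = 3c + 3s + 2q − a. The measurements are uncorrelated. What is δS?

Sums and differences: (δS)² = Σ (cᵢ δxᵢ)².
  (3·δc)² = 92.2;  (3·δs)² = 3.03;  (2·δq)² = 16900;  (δa)² = 0.160
δS = √(17000) = 130

130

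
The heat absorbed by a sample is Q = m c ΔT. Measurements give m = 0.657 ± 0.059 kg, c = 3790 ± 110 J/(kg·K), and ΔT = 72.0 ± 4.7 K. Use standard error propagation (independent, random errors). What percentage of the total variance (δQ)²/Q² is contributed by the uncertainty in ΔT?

(δQ/Q)² = (1·δm/m)² + (1·δc/c)² + (1·δΔT/ΔT)²
  m term: (1×0.0898)² = 0.00806
  c term: (1×0.0290)² = 0.000842
  ΔT term: (1×0.0653)² = 0.00426
Total = 0.0132. Share from ΔT = 0.00426/0.0132 = 0.324.

32.4%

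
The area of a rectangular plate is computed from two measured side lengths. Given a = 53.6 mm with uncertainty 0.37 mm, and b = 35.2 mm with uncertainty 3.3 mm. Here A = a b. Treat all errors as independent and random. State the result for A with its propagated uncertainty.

1890 ± 177 mm^2

For a monomial A ∝ a, b, fractional errors add in quadrature:
  (1·δa/a)² = (1×0.00690)² = 4.77e-05;  (1·δb/b)² = (1×0.0937)² = 0.00879
δA/A = √(0.00884) = 0.0940
A = 1890 mm^2, so δA = 0.0940 × 1890 = 177 mm^2.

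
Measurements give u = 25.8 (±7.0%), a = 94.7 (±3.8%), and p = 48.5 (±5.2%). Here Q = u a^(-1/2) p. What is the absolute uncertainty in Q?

11.5

Q is a product of powers, so relative uncertainties combine in quadrature:
  (1·δu/u)² = (1×0.0700)² = 0.00490;  (−½·δa/a)² = (-0.5×0.0380)² = 0.000361;  (1·δp/p)² = (1×0.0520)² = 0.00270
δQ/Q = √(0.00797) = 0.0892
Q = 129, so δQ = 0.0892 × 129 = 11.5.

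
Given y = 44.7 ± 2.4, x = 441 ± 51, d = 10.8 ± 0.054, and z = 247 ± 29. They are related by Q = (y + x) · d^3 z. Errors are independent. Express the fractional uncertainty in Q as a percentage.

15.8%

Let u = y + x = 486. δu = √(δy² + δx²) = √(5.76 + 2600) = 51.1, so δu/u = 0.105.
Q is then a monomial in u, d, z:
δQ/Q = √((δu/u)² + (3·δd/d)² + (1·δz/z)²) = √(0.0111 + 0.000225 + 0.0138) = 0.158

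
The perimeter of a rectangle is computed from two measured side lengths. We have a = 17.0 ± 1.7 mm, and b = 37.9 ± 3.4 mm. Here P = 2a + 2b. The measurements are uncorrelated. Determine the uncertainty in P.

7.60 mm

For a sum/difference, combine absolute errors in quadrature:
  (2·δa)² = 11.6;  (2·δb)² = 46.2
δP = √(57.8) = 7.60 mm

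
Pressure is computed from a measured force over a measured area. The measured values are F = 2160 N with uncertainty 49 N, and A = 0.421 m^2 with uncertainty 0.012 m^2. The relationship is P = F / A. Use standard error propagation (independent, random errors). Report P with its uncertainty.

5130 ± 187 Pa

Relative error in a monomial: (δP/P)² = Σ (nᵢ · δxᵢ/xᵢ)².
  (1·δF/F)² = (1×0.0227)² = 0.000515;  (-1·δA/A)² = (-1×0.0285)² = 0.000812
δP/P = √(0.00133) = 0.0364
P = 5130 Pa, so δP = 0.0364 × 5130 = 187 Pa.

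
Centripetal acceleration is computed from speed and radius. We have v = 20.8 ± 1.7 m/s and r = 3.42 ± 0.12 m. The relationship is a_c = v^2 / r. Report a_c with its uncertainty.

127 ± 21.1 m/s^2

For a monomial a_c ∝ v^2, r^-1, fractional errors add in quadrature:
  (2·δv/v)² = (2×0.0817)² = 0.0267;  (-1·δr/r)² = (-1×0.0351)² = 0.00123
δa_c/a_c = √(0.0280) = 0.167
a_c = 127 m/s^2, so δa_c = 0.167 × 127 = 21.1 m/s^2.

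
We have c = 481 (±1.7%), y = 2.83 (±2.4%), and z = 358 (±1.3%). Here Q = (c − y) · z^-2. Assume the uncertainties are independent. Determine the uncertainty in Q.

Let u = c − y = 478. δu = √(δc² + δy²) = √(66.9 + 0.00461) = 8.18, so δu/u = 0.0171.
Q is then a monomial in u, z:
δQ/Q = √((δu/u)² + (-2·δz/z)²) = √(0.000292 + 0.000676) = 0.0311
Q = 0.00373, so δQ = 0.0311 × 0.00373 = 0.000116.

0.000116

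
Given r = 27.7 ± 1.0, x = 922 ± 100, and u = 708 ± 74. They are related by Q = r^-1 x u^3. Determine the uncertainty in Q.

3.94e+09

Each factor contributes (exponent × relative error)² to (δQ/Q)²:
  (-1·δr/r)² = (-1×0.0361)² = 0.00130;  (1·δx/x)² = (1×0.108)² = 0.0118;  (3·δu/u)² = (3×0.105)² = 0.0983
δQ/Q = √(0.111) = 0.334
Q = 1.18e+10, so δQ = 0.334 × 1.18e+10 = 3.94e+09.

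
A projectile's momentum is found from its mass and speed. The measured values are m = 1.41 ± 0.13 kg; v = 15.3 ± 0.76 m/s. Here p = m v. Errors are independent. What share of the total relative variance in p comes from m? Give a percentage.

(δp/p)² = (1·δm/m)² + (1·δv/v)²
  m term: (1×0.0922)² = 0.00850
  v term: (1×0.0497)² = 0.00247
Total = 0.0110. Share from m = 0.00850/0.0110 = 0.775.

77.5%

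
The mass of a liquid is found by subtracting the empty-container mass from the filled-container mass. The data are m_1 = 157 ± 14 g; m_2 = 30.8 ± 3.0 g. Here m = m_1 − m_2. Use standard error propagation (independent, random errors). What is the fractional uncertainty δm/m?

0.113

For a sum/difference, combine absolute errors in quadrature:
  (δm_1)² = 196;  (δm_2)² = 9.00
δm = √(205) = 14.3 g
m = 126 g, so δm/m = 14.3/126 = 0.113.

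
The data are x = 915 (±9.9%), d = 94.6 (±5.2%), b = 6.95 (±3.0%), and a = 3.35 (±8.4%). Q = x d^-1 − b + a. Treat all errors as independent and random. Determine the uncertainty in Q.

1.14

Let p = x·d^-1 = 9.67. δp/p = √((1·δx/x)² + (-1·δd/d)²) = √(0.00980 + 0.00270) = 0.112, so δp = 1.08.
Q = p − b + a: δQ = √(δp² + δb² + δa²) = √(1.17 + 0.0435 + 0.0792) = 1.14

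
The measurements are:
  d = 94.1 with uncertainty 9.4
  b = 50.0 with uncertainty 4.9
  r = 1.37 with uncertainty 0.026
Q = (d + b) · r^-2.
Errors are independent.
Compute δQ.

6.36

Let u = d + b = 144. δu = √(δd² + δb²) = √(88.4 + 24.0) = 10.6, so δu/u = 0.0736.
Q is then a monomial in u, r:
δQ/Q = √((δu/u)² + (-2·δr/r)²) = √(0.00541 + 0.00144) = 0.0828
Q = 76.8, so δQ = 0.0828 × 76.8 = 6.36.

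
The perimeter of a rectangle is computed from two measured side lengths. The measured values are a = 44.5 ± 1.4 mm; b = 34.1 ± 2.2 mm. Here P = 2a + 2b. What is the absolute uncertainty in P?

5.22 mm

P is a linear combination, so absolute uncertainties add in quadrature:
  (2·δa)² = 7.84;  (2·δb)² = 19.4
δP = √(27.2) = 5.22 mm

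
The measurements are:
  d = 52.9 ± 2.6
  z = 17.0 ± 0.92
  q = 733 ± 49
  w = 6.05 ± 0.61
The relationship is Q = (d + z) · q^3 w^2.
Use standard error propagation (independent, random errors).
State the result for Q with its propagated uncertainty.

(1.01 ± 0.289) × 10^12

Let u = d + z = 69.9. δu = √(δd² + δz²) = √(6.76 + 0.846) = 2.76, so δu/u = 0.0395.
Q is then a monomial in u, q, w:
δQ/Q = √((δu/u)² + (3·δq/q)² + (2·δw/w)²) = √(0.00156 + 0.0402 + 0.0407) = 0.287
Q = 1.01e+12, so δQ = 0.287 × 1.01e+12 = 2.89e+11.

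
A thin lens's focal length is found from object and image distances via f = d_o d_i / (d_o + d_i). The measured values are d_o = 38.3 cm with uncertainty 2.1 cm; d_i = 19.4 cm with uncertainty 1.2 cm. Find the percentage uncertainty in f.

4.50%

∂f/∂d_o = (d_i/(d_o+d_i))² = 0.113;  ∂f/∂d_i = (d_o/(d_o+d_i))² = 0.441
δf = √((∂f/∂d_o · δd_o)² + (∂f/∂d_i · δd_i)²) = √(0.0564 + 0.280) = 0.580 cm
f = 12.9 cm, so δf/f = 0.580/12.9 = 0.0450.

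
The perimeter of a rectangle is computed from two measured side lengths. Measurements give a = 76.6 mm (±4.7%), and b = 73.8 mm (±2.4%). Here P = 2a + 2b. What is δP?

Each term contributes (cᵢ δxᵢ)² to (δP)²:
  (2·δa)² = 51.8;  (2·δb)² = 12.5
δP = √(64.4) = 8.02 mm

8.02 mm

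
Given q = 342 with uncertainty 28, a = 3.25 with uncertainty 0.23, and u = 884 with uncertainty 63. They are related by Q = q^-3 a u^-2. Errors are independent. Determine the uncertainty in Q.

Q is a product of powers, so relative uncertainties combine in quadrature:
  (-3·δq/q)² = (-3×0.0819)² = 0.0603;  (1·δa/a)² = (1×0.0708)² = 0.00501;  (-2·δu/u)² = (-2×0.0713)² = 0.0203
δQ/Q = √(0.0857) = 0.293
Q = 1.04e-13, so δQ = 0.293 × 1.04e-13 = 3.04e-14.

3.04e-14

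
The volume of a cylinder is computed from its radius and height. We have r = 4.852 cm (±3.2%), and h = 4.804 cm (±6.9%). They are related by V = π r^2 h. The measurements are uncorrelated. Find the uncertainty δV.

Since V is a product/quotient, work with relative uncertainties:
  (2·δr/r)² = (2×0.0320)² = 0.00410;  (1·δh/h)² = (1×0.0690)² = 0.00476
δV/V = √(0.00886) = 0.0941
V = 355.3 cm^3, so δV = 0.0941 × 355.3 = 33.4 cm^3.

33.4 cm^3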